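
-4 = -4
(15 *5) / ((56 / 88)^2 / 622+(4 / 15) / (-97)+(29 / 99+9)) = 24638897250 / 3052211141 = 8.07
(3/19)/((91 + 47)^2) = 1/120612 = 0.00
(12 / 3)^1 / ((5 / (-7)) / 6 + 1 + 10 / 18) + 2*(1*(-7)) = -2030 / 181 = -11.22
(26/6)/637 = 1/147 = 0.01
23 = 23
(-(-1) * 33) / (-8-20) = -33 / 28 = -1.18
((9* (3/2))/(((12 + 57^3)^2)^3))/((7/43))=43/20925725051962305449921393156250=0.00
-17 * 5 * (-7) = 595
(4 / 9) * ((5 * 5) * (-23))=-2300 / 9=-255.56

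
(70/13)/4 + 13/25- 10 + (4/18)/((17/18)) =-87279/11050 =-7.90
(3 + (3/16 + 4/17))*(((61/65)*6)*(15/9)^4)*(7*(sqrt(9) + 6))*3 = 49692125/1768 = 28106.41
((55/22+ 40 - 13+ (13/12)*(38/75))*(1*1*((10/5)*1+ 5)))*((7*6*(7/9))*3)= 4638046/225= 20613.54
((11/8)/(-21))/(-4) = 11/672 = 0.02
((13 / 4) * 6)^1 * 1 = 39 / 2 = 19.50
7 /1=7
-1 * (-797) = 797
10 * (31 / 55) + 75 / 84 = 2011 / 308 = 6.53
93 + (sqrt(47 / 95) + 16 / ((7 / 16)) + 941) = sqrt(4465) / 95 + 7494 / 7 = 1071.27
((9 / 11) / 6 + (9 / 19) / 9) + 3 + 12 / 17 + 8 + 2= 98737 / 7106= 13.89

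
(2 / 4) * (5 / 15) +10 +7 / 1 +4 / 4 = 109 / 6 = 18.17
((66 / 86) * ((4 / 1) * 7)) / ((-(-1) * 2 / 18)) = 8316 / 43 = 193.40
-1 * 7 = -7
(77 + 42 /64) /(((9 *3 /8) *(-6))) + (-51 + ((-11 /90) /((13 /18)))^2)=-54.81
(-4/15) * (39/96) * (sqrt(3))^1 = -0.19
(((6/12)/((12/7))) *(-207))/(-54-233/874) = 211071/189716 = 1.11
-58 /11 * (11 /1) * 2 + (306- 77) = 113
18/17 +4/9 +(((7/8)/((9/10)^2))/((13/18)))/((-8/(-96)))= 38690/1989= 19.45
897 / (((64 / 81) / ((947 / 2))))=68806179 / 128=537548.27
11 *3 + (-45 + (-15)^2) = 213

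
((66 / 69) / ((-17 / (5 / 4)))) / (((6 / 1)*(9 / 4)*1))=-55 / 10557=-0.01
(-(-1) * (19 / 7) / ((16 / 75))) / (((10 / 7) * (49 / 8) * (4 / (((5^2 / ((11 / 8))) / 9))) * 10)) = 475 / 6468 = 0.07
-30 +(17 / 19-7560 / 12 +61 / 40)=-499761 / 760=-657.58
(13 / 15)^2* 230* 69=178802 / 15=11920.13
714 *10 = 7140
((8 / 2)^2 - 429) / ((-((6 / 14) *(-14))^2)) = 413 / 36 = 11.47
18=18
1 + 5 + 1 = 7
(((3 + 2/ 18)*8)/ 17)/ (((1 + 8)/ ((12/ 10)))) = 448/ 2295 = 0.20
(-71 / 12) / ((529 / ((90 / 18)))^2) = -1775 / 3358092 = -0.00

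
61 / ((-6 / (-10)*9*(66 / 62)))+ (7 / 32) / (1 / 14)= 194939 / 14256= 13.67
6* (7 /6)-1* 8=-1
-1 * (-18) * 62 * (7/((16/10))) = 9765/2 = 4882.50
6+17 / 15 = 107 / 15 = 7.13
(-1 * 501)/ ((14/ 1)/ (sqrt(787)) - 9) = 7014 * sqrt(787)/ 63551 + 3548583/ 63551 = 58.93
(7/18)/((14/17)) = 17/36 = 0.47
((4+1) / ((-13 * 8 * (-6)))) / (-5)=-1 / 624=-0.00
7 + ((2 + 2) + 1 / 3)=34 / 3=11.33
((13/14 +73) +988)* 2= 14867/7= 2123.86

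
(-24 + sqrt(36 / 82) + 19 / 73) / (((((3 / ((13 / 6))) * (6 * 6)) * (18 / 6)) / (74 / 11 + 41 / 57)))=-105187901 / 88978824 + 60697 * sqrt(82) / 16658136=-1.15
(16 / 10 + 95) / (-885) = -161 / 1475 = -0.11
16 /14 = 8 /7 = 1.14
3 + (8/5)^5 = 42143/3125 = 13.49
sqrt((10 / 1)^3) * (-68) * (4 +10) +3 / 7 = 3 / 7 - 9520 * sqrt(10) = -30104.45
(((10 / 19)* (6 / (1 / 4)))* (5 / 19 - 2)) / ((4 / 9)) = -17820 / 361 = -49.36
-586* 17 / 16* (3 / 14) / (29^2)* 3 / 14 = -0.03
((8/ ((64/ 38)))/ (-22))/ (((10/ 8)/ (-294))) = 2793/ 55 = 50.78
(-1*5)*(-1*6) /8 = 15 /4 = 3.75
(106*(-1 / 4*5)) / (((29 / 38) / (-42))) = 211470 / 29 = 7292.07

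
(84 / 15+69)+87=808 / 5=161.60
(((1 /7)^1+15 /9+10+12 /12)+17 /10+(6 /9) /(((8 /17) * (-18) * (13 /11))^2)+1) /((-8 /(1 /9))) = -0.22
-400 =-400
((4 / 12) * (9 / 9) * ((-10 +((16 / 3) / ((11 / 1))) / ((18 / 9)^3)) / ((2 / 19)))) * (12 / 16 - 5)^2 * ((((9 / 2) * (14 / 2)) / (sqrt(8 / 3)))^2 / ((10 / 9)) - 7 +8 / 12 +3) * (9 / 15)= -71656720859 / 633600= -113094.57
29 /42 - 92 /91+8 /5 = 499 /390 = 1.28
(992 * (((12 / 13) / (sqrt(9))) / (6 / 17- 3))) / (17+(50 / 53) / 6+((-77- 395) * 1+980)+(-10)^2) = -446896 / 2422875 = -0.18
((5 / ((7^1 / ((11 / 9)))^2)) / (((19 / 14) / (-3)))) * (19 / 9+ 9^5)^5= -51302471321295109535848096000000 / 212044959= -241941480539016773022404.60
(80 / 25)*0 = 0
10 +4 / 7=74 / 7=10.57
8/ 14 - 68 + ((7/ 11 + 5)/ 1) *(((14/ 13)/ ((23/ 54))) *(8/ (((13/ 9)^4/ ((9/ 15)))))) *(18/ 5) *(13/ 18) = -33601441144/ 1264538275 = -26.57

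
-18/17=-1.06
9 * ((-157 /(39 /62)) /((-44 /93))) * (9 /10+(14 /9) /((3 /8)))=205645351 /8580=23967.99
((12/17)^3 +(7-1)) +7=13.35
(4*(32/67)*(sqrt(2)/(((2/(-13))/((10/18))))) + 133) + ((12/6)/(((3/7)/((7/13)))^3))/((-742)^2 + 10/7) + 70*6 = 63211477240996/114306467301 -4160*sqrt(2)/603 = 543.24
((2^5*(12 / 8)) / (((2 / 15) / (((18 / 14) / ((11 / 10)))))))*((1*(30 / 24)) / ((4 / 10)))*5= 6574.68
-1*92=-92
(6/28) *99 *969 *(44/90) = 351747/35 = 10049.91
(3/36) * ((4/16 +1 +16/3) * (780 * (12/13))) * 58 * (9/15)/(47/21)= 6141.83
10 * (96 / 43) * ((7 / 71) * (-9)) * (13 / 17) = -15.15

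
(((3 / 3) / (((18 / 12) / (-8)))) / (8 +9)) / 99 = -16 / 5049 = -0.00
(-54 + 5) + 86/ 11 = -453/ 11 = -41.18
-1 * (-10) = 10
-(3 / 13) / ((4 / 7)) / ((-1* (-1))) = -21 / 52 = -0.40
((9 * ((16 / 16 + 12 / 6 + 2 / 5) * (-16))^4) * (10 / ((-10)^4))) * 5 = 6157836288 / 15625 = 394101.52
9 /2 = 4.50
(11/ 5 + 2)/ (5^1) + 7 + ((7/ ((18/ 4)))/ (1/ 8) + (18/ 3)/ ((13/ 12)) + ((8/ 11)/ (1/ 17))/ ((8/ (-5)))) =18.10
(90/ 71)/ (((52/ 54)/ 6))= 7290/ 923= 7.90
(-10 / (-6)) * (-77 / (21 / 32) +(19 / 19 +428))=4675 / 9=519.44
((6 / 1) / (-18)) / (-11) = 1 / 33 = 0.03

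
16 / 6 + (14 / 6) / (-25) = 193 / 75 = 2.57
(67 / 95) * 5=3.53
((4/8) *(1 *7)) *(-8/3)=-28/3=-9.33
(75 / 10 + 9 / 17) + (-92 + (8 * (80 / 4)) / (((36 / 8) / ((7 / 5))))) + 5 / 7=-71711 / 2142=-33.48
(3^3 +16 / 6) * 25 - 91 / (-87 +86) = 2498 / 3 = 832.67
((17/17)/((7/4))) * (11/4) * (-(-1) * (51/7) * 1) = 561/49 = 11.45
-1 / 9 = -0.11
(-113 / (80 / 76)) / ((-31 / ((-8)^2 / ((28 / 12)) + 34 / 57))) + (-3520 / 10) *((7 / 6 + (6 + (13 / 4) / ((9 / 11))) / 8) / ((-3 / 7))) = 121813597 / 58590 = 2079.09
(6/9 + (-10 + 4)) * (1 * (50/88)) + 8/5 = -236/165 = -1.43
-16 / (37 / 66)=-28.54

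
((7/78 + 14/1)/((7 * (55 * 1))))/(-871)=-157/3736590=-0.00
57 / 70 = 0.81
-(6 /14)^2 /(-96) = 3 /1568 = 0.00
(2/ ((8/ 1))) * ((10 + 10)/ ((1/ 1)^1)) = 5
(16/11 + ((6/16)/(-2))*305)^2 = 96216481/30976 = 3106.16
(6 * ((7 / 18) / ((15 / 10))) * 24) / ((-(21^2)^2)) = -0.00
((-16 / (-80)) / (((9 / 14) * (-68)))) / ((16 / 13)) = -91 / 24480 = -0.00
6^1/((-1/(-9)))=54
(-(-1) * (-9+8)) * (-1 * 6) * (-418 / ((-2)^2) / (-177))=209 / 59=3.54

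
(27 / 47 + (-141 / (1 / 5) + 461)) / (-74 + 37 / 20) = 228820 / 67821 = 3.37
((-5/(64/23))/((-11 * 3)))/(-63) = -115/133056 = -0.00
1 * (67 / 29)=67 / 29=2.31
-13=-13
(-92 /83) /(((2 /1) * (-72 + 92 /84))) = 966 /123587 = 0.01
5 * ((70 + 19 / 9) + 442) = 23135 / 9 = 2570.56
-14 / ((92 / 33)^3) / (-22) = 22869 / 778688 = 0.03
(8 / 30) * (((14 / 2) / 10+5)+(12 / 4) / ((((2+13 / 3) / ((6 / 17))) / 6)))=14434 / 8075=1.79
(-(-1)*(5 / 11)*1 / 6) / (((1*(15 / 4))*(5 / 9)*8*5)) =1 / 1100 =0.00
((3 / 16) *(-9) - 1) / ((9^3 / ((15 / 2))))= -215 / 7776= -0.03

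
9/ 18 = 1/ 2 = 0.50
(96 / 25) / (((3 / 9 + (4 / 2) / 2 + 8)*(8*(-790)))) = -9 / 138250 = -0.00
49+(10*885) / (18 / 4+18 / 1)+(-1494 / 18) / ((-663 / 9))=294014 / 663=443.46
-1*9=-9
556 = 556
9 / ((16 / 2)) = 9 / 8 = 1.12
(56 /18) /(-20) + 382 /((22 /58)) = 498433 /495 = 1006.94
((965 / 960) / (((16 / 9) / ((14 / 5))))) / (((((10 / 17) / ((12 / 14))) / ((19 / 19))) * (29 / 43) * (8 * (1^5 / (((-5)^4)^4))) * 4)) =7749920654296875 / 475136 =16310952346.90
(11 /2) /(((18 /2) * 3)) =11 /54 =0.20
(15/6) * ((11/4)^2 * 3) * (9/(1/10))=81675/16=5104.69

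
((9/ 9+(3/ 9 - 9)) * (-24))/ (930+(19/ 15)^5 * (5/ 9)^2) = 452709000/ 2290624849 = 0.20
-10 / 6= -5 / 3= -1.67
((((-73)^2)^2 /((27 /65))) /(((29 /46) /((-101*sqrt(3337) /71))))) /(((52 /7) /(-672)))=258598926264560*sqrt(3337) /18531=806131635148.03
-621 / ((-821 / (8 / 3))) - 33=-25437 / 821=-30.98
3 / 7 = 0.43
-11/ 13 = -0.85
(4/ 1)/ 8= 1/ 2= 0.50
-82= -82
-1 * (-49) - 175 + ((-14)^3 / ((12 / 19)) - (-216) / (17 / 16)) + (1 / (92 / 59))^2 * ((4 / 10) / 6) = -3070098781 / 719440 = -4267.35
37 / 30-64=-1883 / 30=-62.77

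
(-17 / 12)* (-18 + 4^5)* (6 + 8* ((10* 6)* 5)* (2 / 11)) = -6934861 / 11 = -630441.91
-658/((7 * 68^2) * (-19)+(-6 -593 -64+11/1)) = 329/307822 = 0.00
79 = 79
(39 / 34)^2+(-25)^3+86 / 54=-487596725 / 31212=-15622.09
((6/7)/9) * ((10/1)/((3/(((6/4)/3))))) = 10/63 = 0.16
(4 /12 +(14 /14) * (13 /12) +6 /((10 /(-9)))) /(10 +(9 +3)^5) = -239 /14930520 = -0.00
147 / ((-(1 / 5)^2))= -3675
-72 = -72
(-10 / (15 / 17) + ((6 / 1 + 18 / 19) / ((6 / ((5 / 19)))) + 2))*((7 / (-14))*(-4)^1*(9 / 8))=-14667 / 722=-20.31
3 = 3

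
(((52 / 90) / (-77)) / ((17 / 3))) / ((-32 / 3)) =13 / 104720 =0.00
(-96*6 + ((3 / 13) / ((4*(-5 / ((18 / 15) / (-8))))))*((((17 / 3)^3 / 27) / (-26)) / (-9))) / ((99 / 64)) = -113542031774 / 304922475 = -372.36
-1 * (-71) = 71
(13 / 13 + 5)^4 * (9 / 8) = 1458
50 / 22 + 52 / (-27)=103 / 297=0.35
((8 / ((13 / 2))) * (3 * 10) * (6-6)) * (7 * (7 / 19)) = 0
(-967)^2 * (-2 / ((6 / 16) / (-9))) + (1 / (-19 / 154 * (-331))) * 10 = 282277188148 / 6289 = 44884272.24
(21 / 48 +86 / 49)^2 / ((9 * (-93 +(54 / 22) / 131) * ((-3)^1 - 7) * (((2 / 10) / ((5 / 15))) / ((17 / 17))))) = 52569121 / 54903532544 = 0.00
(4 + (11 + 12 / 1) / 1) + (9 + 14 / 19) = 698 / 19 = 36.74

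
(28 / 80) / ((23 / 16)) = 28 / 115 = 0.24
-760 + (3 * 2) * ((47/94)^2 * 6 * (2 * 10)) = -580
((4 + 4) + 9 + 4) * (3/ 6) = 21/ 2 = 10.50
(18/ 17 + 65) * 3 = 3369/ 17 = 198.18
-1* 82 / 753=-82 / 753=-0.11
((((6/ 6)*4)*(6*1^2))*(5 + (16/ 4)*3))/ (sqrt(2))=204*sqrt(2)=288.50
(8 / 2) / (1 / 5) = 20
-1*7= -7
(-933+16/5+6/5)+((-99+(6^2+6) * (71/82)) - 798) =-366793/205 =-1789.23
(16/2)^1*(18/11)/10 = 72/55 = 1.31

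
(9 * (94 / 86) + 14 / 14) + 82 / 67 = 34748 / 2881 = 12.06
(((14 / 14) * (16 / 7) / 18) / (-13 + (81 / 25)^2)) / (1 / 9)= -1250 / 2737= -0.46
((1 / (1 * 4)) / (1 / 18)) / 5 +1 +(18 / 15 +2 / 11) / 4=247 / 110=2.25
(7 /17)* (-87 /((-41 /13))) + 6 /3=9311 /697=13.36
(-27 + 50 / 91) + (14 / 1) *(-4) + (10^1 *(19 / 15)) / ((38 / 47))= -18232 / 273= -66.78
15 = 15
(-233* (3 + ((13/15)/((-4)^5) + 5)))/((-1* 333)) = 28628011/5114880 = 5.60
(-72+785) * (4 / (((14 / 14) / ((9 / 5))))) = 25668 / 5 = 5133.60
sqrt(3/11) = sqrt(33)/11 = 0.52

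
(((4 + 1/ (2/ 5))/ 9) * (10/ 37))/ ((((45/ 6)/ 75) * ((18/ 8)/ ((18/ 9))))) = 5200/ 2997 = 1.74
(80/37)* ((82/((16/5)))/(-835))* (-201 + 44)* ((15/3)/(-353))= -321850/2181187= -0.15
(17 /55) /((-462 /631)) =-10727 /25410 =-0.42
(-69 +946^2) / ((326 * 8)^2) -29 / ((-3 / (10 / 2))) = 988925821 / 20404992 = 48.46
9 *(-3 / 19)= -27 / 19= -1.42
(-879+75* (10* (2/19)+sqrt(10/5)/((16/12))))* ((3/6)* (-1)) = 15201/38-225* sqrt(2)/8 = 360.25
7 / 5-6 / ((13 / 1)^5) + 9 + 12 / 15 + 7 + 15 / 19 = 669812002 / 35272835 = 18.99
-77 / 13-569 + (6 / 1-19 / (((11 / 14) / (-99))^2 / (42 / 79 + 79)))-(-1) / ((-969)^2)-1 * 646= -23135274163984895 / 964312947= -23991458.62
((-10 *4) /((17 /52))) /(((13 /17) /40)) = -6400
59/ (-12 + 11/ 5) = -295/ 49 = -6.02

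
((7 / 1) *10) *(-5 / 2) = -175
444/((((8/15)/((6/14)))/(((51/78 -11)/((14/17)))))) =-22842135/5096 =-4482.37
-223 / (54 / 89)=-19847 / 54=-367.54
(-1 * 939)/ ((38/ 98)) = -46011/ 19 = -2421.63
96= 96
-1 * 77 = -77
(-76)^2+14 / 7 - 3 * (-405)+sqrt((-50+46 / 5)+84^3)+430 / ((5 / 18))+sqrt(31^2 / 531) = 31 * sqrt(59) / 177+2 * sqrt(3704145) / 5+8541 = 9312.19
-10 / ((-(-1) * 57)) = -10 / 57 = -0.18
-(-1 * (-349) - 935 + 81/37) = 21601/37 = 583.81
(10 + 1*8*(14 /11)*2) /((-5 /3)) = -1002 /55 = -18.22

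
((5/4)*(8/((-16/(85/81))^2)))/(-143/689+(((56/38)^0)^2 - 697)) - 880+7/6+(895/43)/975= -76115379681200939/86611670720640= -878.81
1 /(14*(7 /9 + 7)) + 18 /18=989 /980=1.01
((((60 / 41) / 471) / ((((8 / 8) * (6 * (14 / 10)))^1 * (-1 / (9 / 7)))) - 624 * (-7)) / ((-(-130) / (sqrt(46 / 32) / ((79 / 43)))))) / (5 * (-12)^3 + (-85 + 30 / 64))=-236968499448 * sqrt(23) / 452180800109675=-0.00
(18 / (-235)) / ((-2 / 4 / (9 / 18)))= 18 / 235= 0.08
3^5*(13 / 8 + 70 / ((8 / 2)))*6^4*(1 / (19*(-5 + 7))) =3011499 / 19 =158499.95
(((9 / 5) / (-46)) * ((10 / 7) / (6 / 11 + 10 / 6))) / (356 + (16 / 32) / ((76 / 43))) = -45144 / 636483715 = -0.00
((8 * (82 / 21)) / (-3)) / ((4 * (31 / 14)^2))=-4592 / 8649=-0.53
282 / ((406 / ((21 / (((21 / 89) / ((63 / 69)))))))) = 37647 / 667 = 56.44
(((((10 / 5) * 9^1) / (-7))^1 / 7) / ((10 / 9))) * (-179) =14499 / 245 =59.18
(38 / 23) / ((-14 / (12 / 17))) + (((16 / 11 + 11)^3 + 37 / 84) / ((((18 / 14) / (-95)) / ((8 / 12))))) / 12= -7932.20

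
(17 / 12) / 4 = 17 / 48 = 0.35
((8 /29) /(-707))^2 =64 /420373009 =0.00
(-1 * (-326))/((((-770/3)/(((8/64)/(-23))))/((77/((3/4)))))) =163/230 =0.71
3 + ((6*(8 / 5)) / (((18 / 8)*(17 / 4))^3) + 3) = 35881306 / 5969295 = 6.01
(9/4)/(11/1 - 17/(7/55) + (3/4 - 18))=-7/435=-0.02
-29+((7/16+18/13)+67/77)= -421345/16016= -26.31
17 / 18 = 0.94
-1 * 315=-315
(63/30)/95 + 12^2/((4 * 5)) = 6861/950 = 7.22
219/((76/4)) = 11.53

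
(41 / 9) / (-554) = -41 / 4986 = -0.01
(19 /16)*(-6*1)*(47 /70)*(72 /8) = -24111 /560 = -43.06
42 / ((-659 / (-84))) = 5.35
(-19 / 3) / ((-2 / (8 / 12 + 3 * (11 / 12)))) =779 / 72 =10.82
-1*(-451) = 451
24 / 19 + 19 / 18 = 793 / 342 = 2.32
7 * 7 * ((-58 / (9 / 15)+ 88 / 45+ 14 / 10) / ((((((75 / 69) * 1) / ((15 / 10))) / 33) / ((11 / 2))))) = -572605033 / 500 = -1145210.07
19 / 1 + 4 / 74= 705 / 37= 19.05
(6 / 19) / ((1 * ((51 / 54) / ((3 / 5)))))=324 / 1615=0.20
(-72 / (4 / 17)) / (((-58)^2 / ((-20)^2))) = -30600 / 841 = -36.39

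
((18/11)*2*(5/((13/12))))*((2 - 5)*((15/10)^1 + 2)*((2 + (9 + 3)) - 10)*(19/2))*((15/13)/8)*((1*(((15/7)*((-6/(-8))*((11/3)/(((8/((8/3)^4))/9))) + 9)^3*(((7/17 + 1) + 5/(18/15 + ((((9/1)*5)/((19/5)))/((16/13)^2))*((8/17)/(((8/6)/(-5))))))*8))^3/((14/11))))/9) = -99140878590092918099494713275488251548153267222632038400000/2671843507923785782472336760177141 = -37105795416563336861011110.00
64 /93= 0.69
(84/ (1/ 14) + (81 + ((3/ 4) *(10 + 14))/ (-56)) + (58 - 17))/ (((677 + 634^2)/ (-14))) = -36335/ 805266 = -0.05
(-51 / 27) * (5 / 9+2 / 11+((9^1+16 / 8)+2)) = -23120 / 891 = -25.95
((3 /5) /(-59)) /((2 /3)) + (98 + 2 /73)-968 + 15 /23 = -861172621 /990610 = -869.34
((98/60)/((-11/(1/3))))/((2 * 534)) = -49/1057320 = -0.00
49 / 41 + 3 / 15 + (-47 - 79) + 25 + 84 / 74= -746893 / 7585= -98.47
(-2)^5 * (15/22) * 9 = -2160/11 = -196.36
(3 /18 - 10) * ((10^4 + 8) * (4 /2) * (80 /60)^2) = -1049728 /3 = -349909.33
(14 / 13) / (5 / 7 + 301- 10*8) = 0.00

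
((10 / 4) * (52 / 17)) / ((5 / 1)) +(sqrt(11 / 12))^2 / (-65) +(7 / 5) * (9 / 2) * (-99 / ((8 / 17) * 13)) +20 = -4266307 / 53040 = -80.44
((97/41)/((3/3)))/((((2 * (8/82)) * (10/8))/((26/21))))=1261/105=12.01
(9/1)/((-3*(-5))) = 3/5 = 0.60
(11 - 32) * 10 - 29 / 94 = -19769 / 94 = -210.31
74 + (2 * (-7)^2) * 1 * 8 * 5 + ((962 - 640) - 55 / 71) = 306381 / 71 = 4315.23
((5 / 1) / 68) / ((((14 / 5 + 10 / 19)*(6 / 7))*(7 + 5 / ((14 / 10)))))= 23275 / 9540672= 0.00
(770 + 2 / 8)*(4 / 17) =3081 / 17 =181.24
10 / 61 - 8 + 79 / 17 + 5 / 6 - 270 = -1694597 / 6222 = -272.36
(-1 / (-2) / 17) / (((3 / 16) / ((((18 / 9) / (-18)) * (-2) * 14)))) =224 / 459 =0.49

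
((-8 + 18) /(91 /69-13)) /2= -345 /806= -0.43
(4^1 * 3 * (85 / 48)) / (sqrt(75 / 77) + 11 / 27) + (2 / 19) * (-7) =-39473483 / 3447208 + 309825 * sqrt(231) / 181432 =14.50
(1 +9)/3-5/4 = 25/12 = 2.08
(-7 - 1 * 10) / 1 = -17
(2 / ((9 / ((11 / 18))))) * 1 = 11 / 81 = 0.14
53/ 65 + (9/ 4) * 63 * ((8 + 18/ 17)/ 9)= 317117/ 2210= 143.49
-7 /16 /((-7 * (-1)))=-1 /16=-0.06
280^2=78400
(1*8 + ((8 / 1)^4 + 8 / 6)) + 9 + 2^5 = 12439 / 3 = 4146.33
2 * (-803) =-1606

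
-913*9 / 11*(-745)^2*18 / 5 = -1492573230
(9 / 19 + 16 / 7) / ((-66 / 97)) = -4.06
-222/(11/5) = -1110/11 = -100.91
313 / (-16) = -19.56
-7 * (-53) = 371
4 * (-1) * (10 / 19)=-40 / 19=-2.11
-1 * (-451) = 451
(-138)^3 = -2628072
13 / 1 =13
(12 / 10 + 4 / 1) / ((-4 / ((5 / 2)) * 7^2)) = -13 / 196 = -0.07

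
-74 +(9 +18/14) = -63.71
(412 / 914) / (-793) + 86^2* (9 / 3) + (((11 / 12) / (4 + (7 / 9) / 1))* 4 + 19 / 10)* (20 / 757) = 261741898375176 / 11796514951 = 22188.07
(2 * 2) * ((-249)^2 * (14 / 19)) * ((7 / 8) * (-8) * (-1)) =24304392 / 19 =1279178.53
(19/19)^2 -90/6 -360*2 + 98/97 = -71100/97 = -732.99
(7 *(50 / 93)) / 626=175 / 29109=0.01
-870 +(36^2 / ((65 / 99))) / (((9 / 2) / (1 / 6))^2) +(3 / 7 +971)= 47382 / 455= 104.14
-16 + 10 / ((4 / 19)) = 63 / 2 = 31.50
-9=-9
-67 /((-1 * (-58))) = -67 /58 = -1.16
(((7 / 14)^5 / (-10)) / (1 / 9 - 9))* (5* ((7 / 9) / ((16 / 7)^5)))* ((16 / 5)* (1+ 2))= 0.00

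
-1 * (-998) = 998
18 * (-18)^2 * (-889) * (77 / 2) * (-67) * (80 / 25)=213980792256 / 5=42796158451.20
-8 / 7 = -1.14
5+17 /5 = 8.40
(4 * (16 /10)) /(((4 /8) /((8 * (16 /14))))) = 4096 /35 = 117.03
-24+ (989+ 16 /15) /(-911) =-25.09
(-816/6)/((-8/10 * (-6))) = -85/3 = -28.33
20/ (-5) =-4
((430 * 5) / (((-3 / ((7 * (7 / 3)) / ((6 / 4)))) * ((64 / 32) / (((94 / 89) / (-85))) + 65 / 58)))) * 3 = 146.47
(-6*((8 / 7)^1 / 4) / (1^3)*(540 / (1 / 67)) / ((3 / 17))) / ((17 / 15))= -2170800 / 7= -310114.29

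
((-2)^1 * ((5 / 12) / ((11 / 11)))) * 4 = -10 / 3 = -3.33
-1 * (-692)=692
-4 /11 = -0.36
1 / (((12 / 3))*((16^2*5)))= 1 / 5120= 0.00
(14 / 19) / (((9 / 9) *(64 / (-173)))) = -1211 / 608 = -1.99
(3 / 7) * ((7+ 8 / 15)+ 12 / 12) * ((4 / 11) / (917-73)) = 128 / 81235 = 0.00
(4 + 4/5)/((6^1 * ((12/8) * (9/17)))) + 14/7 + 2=676/135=5.01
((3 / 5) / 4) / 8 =3 / 160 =0.02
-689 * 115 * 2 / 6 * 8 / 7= -633880 / 21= -30184.76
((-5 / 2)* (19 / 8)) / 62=-95 / 992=-0.10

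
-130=-130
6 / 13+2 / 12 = 49 / 78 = 0.63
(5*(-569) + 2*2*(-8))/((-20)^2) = -2877/400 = -7.19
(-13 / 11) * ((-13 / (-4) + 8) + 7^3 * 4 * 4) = -6499.11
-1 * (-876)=876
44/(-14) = -22/7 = -3.14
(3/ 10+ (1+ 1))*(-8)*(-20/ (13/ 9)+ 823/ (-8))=279197/ 130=2147.67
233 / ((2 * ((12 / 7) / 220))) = 89705 / 6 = 14950.83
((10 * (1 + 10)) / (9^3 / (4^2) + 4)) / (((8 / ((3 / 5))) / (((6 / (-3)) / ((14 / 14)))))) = -264 / 793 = -0.33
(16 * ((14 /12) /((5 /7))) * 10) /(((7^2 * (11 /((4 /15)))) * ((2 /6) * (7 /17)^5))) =32.77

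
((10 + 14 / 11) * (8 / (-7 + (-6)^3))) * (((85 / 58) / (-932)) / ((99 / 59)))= 621860 / 1640917179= 0.00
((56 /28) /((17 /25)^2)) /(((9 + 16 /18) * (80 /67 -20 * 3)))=-75375 /10134074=-0.01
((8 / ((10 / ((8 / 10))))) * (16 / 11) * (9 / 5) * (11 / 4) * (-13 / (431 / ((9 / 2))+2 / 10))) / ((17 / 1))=-67392 / 1835575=-0.04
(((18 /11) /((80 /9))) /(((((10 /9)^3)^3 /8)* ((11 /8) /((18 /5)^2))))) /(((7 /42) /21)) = 160137547184727 /236328125000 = 677.61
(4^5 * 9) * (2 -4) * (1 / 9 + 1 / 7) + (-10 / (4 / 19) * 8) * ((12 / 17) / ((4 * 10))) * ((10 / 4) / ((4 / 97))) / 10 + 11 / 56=-4721.60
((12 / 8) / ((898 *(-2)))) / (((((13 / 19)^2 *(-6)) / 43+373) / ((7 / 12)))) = -108661 / 83177285920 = -0.00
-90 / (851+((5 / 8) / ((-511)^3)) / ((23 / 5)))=-2209647681360 / 20893446409279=-0.11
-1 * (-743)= 743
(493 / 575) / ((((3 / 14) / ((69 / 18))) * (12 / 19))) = 65569 / 2700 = 24.28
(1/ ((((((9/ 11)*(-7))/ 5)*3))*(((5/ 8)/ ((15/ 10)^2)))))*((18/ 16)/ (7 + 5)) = -11/ 112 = -0.10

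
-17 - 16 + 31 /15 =-464 /15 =-30.93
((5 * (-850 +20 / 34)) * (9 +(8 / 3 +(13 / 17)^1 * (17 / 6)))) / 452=-129.98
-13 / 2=-6.50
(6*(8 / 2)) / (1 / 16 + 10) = 384 / 161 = 2.39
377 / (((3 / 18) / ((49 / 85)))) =110838 / 85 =1303.98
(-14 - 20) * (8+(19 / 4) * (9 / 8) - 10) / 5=-1819 / 80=-22.74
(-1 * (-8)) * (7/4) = 14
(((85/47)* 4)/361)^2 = 0.00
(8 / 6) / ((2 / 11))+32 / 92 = 530 / 69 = 7.68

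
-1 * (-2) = 2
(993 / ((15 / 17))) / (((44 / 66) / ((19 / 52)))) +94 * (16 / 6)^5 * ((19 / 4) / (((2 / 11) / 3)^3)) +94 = 1265796678251 / 4680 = 270469375.69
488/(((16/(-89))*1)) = -5429/2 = -2714.50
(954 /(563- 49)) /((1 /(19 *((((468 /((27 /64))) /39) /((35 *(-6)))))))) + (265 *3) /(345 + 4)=-23531629 /9417765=-2.50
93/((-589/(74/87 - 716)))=112.92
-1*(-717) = 717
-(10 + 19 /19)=-11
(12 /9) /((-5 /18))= -4.80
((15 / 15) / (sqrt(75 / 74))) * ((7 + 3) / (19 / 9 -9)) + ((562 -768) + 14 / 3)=-604 / 3 -3 * sqrt(222) / 31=-202.78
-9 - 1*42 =-51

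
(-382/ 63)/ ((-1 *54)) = 191/ 1701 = 0.11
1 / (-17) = -1 / 17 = -0.06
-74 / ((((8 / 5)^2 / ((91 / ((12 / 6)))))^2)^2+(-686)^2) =-26787094140625 / 170349991276621594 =-0.00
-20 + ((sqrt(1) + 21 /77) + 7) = -129 /11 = -11.73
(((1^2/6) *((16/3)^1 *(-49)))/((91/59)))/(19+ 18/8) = -13216/9945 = -1.33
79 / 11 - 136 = -1417 / 11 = -128.82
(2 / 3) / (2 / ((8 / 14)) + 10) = 0.05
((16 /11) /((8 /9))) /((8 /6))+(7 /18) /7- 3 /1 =-170 /99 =-1.72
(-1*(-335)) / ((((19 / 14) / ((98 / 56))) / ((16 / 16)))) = 16415 / 38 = 431.97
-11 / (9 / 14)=-154 / 9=-17.11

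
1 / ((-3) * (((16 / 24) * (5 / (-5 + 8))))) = -3 / 10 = -0.30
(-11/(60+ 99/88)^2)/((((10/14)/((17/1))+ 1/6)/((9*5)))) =-2513280/3958781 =-0.63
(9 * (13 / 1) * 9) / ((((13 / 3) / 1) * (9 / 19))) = 513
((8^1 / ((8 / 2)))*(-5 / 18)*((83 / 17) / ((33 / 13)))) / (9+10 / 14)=-37765 / 343332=-0.11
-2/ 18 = -1/ 9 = -0.11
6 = 6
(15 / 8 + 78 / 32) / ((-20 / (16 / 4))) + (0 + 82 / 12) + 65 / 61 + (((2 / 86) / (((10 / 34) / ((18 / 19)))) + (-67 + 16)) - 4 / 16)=-527937511 / 11960880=-44.14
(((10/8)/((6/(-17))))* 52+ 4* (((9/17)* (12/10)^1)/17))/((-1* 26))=1595429/225420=7.08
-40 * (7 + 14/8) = -350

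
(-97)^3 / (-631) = 912673 / 631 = 1446.39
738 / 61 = 12.10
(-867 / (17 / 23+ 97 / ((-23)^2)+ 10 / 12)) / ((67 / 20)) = -55037160 / 373391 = -147.40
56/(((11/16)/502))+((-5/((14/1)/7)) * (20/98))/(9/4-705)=61953901388/1515129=40890.18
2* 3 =6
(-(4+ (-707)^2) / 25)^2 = 249853021609 / 625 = 399764834.57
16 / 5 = 3.20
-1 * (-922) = 922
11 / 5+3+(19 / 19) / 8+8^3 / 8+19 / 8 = 717 / 10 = 71.70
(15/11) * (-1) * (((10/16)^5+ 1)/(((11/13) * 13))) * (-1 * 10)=244725/180224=1.36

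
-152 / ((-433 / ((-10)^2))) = 15200 / 433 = 35.10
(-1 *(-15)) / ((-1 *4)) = -15 / 4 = -3.75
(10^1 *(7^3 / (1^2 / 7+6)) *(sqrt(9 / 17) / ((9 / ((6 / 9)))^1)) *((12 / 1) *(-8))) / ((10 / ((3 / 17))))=-153664 *sqrt(17) / 12427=-50.98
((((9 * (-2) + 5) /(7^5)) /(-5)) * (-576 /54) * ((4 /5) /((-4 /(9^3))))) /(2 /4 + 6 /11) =2223936 /9664025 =0.23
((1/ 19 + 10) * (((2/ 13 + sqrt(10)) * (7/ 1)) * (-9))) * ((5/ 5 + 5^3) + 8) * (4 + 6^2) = -64496880 * sqrt(10)/ 19 - 128993760/ 247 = -11256823.14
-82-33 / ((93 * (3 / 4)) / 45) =-3202 / 31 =-103.29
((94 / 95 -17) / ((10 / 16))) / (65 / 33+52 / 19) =-30888 / 5675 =-5.44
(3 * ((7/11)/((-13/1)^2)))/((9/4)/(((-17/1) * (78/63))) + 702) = 952/59151807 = 0.00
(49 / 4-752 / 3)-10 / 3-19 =-1043 / 4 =-260.75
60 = 60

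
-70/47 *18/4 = -315/47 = -6.70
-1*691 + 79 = -612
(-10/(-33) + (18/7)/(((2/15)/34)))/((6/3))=75770/231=328.01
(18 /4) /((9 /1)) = 0.50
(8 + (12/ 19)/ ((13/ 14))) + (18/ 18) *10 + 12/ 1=7578/ 247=30.68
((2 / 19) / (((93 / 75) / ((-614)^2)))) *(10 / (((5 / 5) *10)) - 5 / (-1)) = 113098800 / 589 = 192018.34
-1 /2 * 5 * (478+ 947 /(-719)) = -1713675 /1438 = -1191.71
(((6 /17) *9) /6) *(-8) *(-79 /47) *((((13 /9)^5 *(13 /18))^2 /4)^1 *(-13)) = -23927133420787987 /50146933255182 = -477.14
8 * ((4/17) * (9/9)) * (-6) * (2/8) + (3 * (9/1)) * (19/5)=99.78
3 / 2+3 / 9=1.83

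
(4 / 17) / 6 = 2 / 51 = 0.04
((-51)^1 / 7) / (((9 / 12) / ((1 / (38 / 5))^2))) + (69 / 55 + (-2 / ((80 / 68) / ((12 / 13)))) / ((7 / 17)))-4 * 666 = -963650278 / 361361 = -2666.72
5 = 5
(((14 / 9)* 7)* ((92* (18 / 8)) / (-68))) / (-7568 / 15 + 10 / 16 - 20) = 67620 / 1068773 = 0.06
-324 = -324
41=41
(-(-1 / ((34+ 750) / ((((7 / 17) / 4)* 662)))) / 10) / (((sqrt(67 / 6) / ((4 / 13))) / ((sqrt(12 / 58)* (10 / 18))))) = 331* sqrt(1943) / 72139704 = 0.00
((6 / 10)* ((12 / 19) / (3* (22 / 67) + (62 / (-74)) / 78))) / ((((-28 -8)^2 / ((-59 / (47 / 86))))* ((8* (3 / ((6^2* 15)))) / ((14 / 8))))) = -1716957879 / 1345922456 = -1.28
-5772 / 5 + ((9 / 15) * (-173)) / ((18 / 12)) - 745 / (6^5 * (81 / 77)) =-3853745833 / 3149280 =-1223.69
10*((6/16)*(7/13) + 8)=4265/52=82.02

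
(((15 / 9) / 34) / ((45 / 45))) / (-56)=-5 / 5712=-0.00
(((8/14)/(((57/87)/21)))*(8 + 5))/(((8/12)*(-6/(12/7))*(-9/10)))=15080/133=113.38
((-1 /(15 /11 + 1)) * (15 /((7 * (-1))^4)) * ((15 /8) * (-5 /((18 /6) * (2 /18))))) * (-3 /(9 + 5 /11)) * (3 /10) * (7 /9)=-81675 /14839552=-0.01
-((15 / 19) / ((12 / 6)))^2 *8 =-450 / 361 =-1.25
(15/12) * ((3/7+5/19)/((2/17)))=1955/266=7.35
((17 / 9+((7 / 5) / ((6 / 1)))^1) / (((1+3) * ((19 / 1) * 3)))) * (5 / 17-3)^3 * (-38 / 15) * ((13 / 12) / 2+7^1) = 420625357 / 119385900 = 3.52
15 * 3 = 45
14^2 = 196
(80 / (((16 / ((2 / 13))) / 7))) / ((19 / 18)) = 1260 / 247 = 5.10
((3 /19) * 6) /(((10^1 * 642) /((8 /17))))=12 /172805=0.00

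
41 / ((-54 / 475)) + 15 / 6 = -9670 / 27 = -358.15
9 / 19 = 0.47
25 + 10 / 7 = 185 / 7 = 26.43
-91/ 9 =-10.11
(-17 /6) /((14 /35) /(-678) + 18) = -9605 /61018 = -0.16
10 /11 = 0.91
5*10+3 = 53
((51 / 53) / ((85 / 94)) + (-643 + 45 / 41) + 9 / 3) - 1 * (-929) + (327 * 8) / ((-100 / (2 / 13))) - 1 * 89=198.14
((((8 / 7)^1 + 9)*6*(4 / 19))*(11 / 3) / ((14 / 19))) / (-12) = -781 / 147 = -5.31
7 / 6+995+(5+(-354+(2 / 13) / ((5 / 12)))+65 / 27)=2281301 / 3510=649.94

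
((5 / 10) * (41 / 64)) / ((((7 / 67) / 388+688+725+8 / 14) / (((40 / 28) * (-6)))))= -3996885 / 2057843752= -0.00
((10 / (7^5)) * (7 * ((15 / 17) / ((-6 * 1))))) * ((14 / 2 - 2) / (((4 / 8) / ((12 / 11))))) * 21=-9000 / 64141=-0.14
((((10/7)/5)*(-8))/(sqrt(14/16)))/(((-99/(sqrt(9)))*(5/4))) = 128*sqrt(14)/8085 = 0.06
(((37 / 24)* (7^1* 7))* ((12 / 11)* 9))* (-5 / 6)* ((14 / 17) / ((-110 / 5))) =23.14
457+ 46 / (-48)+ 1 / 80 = 109453 / 240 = 456.05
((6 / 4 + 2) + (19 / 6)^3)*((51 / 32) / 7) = 8.03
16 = 16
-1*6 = -6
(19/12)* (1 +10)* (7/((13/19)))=178.19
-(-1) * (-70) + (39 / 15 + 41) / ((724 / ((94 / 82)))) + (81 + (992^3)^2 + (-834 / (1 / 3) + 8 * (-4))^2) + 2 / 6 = 212155218704904266577509 / 222630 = 952949821250075311.40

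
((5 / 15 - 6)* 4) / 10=-34 / 15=-2.27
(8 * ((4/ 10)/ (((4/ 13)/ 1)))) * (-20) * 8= -1664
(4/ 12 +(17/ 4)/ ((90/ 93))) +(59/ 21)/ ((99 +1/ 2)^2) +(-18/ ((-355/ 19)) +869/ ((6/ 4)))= 585.02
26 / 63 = 0.41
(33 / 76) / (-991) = -33 / 75316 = -0.00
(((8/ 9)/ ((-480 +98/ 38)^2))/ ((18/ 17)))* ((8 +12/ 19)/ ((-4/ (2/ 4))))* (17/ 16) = -225131/ 53319410568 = -0.00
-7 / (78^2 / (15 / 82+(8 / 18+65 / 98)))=-5834 / 3928743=-0.00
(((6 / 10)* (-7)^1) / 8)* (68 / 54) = -119 / 180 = -0.66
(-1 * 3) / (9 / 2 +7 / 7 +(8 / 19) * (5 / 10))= -114 / 217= -0.53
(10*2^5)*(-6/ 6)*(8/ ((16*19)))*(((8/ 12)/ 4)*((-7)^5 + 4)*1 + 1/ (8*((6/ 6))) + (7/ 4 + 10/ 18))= 4029220/ 171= 23562.69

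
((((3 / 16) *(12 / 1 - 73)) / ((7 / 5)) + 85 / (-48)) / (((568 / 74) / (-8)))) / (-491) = -30895 / 1464162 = -0.02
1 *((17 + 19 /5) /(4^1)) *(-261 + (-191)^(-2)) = -49512008 /36481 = -1357.20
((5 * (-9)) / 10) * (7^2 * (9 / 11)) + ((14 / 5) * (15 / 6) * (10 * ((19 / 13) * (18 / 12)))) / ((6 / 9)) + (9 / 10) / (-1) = 69903 / 1430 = 48.88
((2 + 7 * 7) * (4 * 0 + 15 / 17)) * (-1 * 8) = -360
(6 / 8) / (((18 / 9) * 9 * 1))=1 / 24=0.04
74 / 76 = 37 / 38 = 0.97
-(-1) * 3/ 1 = 3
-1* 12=-12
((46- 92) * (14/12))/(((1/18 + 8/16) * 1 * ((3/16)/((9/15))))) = -309.12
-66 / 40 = -1.65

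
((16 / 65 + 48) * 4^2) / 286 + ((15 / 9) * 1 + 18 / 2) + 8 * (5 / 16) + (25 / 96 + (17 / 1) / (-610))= 876254939 / 54431520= 16.10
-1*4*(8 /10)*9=-144 /5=-28.80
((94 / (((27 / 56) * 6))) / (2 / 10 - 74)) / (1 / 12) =-52640 / 9963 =-5.28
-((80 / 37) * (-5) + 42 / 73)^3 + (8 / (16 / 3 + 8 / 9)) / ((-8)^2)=9466360977499837 / 8827785389248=1072.34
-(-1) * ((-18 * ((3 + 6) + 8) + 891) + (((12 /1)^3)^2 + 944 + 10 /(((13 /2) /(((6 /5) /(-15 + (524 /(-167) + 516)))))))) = 2987513.00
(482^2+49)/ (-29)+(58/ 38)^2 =-83862264/ 10469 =-8010.53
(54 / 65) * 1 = 54 / 65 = 0.83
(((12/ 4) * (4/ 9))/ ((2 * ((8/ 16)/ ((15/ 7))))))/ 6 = 10/ 21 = 0.48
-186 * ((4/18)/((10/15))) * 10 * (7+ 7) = -8680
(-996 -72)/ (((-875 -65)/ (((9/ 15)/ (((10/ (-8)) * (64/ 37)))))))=-29637/ 94000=-0.32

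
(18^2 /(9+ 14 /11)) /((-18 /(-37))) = 64.83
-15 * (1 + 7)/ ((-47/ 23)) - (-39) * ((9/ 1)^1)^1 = 19257/ 47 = 409.72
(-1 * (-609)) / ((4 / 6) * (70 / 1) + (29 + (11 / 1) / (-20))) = 36540 / 4507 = 8.11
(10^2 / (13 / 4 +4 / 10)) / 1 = 2000 / 73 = 27.40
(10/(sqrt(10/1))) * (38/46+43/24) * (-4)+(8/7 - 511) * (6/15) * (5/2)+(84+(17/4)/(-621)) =-7404923/17388 - 1445 * sqrt(10)/138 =-458.98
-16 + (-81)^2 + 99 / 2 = 13189 / 2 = 6594.50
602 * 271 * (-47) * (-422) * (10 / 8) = 4044698035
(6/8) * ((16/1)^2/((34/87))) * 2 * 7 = 116928/17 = 6878.12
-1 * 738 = -738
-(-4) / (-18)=-2 / 9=-0.22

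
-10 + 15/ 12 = -35/ 4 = -8.75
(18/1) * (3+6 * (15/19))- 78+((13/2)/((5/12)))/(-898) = 2612439/42655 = 61.25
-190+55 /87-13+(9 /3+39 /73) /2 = -200.60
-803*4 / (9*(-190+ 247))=-3212 / 513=-6.26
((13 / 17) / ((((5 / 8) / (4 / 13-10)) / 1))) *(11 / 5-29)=317.82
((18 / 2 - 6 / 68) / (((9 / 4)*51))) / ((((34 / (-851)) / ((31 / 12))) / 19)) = -50625139 / 530604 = -95.41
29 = 29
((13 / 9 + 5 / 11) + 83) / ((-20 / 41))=-68921 / 396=-174.04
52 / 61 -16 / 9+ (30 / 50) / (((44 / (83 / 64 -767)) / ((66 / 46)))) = -51417845 / 3232512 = -15.91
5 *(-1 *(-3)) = 15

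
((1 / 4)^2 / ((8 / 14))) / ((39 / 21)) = 49 / 832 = 0.06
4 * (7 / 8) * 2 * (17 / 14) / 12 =17 / 24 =0.71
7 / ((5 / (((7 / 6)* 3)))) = 49 / 10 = 4.90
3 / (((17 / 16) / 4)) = 192 / 17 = 11.29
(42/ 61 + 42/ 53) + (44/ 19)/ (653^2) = 38791421800/ 26193025643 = 1.48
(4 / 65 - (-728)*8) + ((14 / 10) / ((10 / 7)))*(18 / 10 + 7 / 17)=160949578 / 27625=5826.23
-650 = -650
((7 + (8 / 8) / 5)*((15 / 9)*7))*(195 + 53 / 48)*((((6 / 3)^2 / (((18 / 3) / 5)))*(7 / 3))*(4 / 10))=461237 / 9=51248.56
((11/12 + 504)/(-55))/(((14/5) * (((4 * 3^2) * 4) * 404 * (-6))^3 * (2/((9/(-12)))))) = -6059/209582985188525211648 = -0.00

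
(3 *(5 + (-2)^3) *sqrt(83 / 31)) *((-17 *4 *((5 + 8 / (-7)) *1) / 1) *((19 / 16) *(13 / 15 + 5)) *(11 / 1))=6331446 *sqrt(2573) / 1085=296000.92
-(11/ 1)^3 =-1331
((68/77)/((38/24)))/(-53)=-816/77539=-0.01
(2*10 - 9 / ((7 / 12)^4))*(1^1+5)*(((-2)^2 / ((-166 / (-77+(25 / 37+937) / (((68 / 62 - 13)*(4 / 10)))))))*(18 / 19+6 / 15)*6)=-530829422452736 / 28719669545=-18483.13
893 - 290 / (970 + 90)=94629 / 106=892.73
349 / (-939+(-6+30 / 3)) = -349 / 935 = -0.37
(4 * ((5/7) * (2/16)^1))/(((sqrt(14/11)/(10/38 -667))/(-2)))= 31670 * sqrt(154)/931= 422.14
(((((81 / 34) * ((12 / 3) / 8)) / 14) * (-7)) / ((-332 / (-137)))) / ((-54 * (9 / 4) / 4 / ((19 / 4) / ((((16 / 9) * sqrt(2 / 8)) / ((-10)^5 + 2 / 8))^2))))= 11244903775270281 / 23117824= 486417050.99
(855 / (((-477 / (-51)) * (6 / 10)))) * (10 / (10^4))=323 / 2120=0.15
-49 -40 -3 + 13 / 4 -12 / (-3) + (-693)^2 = 1920657 / 4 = 480164.25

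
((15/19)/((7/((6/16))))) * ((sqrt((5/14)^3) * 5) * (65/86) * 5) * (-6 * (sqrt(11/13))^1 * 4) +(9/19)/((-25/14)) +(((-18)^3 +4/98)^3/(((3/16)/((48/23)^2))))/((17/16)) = -2179347388862761923524382/502558292075-84375 * sqrt(10010)/2241848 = -4336506676402.46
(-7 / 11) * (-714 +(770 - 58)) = 14 / 11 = 1.27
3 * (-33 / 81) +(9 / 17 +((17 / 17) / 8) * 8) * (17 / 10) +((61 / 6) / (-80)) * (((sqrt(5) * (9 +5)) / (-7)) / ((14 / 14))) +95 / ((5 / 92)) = 61 * sqrt(5) / 240 +78722 / 45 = 1749.95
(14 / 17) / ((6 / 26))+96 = 5078 / 51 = 99.57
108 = 108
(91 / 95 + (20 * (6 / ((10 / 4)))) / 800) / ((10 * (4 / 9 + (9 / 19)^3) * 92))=3141783 / 1563862000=0.00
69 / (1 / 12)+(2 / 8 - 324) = 2017 / 4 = 504.25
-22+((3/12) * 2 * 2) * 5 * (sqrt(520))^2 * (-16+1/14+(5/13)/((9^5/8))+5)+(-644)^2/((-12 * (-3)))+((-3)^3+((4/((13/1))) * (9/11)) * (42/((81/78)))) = -76988342813/4546773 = -16932.52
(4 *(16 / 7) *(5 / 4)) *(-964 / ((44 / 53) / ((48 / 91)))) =-49048320 / 7007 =-6999.90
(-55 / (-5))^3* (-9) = -11979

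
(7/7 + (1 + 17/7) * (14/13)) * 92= 5612/13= 431.69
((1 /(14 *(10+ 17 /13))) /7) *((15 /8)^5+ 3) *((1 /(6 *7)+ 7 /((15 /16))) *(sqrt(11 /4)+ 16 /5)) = 5846225957 *sqrt(11) /66087813120+ 5846225957 /10326220800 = 0.86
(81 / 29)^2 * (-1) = -6561 / 841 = -7.80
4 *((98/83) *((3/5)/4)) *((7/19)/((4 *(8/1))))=1029/126160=0.01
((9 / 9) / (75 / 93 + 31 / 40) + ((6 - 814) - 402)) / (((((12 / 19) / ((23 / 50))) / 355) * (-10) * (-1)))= -7358270239 / 235320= -31269.21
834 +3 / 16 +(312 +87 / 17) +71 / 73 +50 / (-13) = 296442351 / 258128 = 1148.43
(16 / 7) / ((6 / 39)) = 104 / 7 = 14.86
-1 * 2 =-2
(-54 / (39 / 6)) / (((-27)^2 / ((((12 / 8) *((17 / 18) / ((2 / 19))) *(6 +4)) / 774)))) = -1615 / 815022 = -0.00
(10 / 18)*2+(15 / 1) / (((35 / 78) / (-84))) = -25262 / 9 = -2806.89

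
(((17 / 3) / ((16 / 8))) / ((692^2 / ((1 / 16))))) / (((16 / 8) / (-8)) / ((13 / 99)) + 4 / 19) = -0.00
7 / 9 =0.78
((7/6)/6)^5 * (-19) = -319333/60466176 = -0.01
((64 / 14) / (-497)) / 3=-32 / 10437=-0.00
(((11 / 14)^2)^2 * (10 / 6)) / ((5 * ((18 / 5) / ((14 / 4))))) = 0.12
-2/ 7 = -0.29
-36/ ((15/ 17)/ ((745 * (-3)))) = 91188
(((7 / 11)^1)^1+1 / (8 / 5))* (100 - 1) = 999 / 8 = 124.88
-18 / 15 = -6 / 5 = -1.20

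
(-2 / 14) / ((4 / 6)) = -3 / 14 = -0.21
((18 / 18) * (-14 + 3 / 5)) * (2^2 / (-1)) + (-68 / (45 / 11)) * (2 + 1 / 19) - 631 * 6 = -1073458 / 285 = -3766.52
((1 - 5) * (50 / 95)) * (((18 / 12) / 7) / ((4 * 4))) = -0.03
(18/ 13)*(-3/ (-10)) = 27/ 65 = 0.42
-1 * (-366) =366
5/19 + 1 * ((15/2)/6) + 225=17215/76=226.51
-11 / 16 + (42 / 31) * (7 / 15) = -137 / 2480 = -0.06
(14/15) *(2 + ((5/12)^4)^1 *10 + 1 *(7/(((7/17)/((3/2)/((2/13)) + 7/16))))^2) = 4354010101/155520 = 27996.46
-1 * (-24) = 24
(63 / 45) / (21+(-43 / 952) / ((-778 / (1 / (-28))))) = 145168576 / 2177528425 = 0.07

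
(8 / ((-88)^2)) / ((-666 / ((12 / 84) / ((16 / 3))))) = -1 / 24068352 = -0.00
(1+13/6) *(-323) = -6137/6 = -1022.83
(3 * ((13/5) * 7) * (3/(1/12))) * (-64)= -628992/5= -125798.40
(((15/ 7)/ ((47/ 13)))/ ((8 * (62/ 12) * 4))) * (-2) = -585/ 81592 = -0.01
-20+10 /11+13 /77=-1457 /77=-18.92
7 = 7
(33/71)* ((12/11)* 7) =252/71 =3.55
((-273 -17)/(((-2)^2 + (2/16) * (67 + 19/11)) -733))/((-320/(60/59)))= -1595/1246788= -0.00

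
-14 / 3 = -4.67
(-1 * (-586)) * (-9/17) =-5274/17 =-310.24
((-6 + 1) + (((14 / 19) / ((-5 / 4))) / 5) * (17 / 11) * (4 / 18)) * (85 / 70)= -4029493 / 658350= -6.12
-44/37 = -1.19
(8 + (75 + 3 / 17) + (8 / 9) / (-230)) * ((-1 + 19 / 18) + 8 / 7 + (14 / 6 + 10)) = 249513451 / 221697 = 1125.47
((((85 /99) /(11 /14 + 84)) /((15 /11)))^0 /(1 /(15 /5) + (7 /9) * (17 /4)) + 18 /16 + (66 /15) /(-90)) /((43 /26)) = 4141111 /5069700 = 0.82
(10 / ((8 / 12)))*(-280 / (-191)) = 4200 / 191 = 21.99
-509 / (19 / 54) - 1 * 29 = -28037 / 19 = -1475.63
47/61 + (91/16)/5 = 9311/4880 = 1.91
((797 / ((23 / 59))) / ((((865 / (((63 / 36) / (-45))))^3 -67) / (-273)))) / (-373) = -4403186697 / 32381913290444153999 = -0.00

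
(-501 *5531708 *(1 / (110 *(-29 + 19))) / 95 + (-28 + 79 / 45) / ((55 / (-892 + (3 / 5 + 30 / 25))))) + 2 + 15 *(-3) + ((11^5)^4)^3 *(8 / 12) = 47727496998117287108294927047723697924669271561704925391496611840207 / 235125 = 202987759694278733049632900000000000000000000000000000000000000.00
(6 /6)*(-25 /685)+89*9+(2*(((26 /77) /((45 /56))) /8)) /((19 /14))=1032129196 /1288485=801.04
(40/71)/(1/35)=19.72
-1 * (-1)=1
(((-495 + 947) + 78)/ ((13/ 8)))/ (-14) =-2120/ 91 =-23.30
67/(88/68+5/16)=18224/437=41.70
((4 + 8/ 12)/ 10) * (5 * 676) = 4732/ 3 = 1577.33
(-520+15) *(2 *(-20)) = 20200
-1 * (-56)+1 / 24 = 56.04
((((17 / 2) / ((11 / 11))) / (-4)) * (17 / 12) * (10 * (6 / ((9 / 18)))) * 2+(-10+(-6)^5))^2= 289578289 / 4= 72394572.25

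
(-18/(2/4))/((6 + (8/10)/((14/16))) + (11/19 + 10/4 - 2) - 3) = -47880/6641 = -7.21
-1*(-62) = 62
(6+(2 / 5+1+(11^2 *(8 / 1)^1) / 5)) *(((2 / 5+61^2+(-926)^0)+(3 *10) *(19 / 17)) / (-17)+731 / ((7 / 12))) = 2098593162 / 10115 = 207473.37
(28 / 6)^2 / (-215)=-196 / 1935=-0.10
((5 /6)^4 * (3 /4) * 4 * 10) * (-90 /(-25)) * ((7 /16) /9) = 4375 /1728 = 2.53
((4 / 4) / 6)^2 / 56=1 / 2016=0.00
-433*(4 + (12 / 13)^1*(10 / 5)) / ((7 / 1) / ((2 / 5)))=-65816 / 455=-144.65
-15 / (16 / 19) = -285 / 16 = -17.81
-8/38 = -4/19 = -0.21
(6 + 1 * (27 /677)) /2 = 4089 /1354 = 3.02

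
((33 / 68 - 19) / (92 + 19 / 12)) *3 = -11331 / 19091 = -0.59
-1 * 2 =-2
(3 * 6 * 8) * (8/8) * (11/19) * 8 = 12672/19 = 666.95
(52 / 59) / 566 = 26 / 16697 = 0.00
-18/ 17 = -1.06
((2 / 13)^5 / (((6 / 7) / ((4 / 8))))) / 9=0.00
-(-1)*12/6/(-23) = -2/23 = -0.09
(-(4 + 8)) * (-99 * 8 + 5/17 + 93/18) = 160454/17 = 9438.47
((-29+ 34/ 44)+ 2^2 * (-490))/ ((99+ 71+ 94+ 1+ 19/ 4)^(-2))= -50925065581/ 352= -144673481.76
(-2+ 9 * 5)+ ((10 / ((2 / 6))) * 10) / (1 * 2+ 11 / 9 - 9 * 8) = 23917 / 619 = 38.64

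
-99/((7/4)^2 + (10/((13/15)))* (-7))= 20592/16163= 1.27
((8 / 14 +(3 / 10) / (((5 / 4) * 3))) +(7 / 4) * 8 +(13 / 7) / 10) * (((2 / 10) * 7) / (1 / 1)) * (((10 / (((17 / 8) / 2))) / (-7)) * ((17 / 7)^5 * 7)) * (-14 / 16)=867449106 / 60025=14451.46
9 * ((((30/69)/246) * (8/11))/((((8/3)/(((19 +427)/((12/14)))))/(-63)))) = -1475145/10373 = -142.21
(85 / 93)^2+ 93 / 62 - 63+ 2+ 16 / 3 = -922525 / 17298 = -53.33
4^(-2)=1 / 16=0.06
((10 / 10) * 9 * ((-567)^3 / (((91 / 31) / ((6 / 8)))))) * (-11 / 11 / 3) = 7265329911 / 52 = 139717882.90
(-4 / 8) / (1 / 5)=-5 / 2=-2.50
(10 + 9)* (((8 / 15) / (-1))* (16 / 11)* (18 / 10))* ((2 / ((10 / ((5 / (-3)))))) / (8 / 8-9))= -304 / 275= -1.11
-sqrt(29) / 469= -0.01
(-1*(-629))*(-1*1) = -629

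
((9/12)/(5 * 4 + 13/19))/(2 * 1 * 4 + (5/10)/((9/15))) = 57/13886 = 0.00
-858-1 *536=-1394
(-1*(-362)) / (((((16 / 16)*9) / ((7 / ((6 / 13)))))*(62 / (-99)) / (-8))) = 724724 / 93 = 7792.73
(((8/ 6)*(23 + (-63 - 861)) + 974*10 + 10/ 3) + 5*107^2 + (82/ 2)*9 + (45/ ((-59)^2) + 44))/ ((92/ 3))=691326735/ 320252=2158.70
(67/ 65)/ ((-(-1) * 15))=67/ 975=0.07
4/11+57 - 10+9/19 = 9998/209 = 47.84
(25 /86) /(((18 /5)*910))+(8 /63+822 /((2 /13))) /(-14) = -752675437 /1972152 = -381.65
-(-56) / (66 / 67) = 1876 / 33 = 56.85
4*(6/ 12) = 2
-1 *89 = -89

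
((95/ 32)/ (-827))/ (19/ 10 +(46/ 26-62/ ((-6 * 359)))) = -0.00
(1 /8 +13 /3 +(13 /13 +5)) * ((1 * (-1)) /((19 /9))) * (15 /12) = -3765 /608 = -6.19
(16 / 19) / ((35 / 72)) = 1152 / 665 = 1.73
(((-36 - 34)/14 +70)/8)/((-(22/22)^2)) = -65/8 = -8.12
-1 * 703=-703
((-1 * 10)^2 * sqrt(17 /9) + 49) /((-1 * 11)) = -100 * sqrt(17) /33- 49 /11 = -16.95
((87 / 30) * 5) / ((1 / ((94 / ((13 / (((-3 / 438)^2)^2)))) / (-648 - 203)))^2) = 64061 / 12633936082771676783806592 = 0.00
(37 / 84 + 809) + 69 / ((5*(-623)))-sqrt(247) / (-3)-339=sqrt(247) / 3 + 17584237 / 37380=475.66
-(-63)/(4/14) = 441/2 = 220.50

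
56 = 56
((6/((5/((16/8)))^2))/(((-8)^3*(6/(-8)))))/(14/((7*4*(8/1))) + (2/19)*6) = 19/5275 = 0.00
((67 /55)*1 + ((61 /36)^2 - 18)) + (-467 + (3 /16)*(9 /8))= -480.70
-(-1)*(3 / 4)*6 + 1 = 11 / 2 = 5.50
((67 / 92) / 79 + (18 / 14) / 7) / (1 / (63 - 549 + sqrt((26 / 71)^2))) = -592150900 / 6321343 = -93.67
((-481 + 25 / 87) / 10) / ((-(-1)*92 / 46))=-20911 / 870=-24.04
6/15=2/5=0.40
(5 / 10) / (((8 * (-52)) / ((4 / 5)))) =-0.00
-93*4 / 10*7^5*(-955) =597085482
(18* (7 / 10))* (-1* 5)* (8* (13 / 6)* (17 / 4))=-4641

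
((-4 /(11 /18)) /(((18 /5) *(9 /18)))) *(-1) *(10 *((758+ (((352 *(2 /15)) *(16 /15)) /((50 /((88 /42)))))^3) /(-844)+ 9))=45022310703708922552 /153024368642578125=294.22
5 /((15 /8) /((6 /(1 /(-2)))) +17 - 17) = -32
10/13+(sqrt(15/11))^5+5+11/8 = 225 * sqrt(165)/1331+743/104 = 9.32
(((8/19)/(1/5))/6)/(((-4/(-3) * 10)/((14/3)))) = 7/57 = 0.12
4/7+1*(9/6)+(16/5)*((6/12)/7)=23/10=2.30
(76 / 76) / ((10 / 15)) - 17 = -15.50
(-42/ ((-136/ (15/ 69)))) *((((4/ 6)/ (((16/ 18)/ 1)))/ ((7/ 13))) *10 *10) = 14625/ 1564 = 9.35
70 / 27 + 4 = 178 / 27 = 6.59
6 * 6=36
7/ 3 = 2.33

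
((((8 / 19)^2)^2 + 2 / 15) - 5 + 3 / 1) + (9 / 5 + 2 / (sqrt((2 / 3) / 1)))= -68881 / 1954815 + sqrt(6)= 2.41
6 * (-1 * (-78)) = 468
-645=-645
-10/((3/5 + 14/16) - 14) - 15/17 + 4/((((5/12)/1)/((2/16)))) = 47527/42585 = 1.12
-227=-227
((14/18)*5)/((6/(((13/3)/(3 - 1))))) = 455/324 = 1.40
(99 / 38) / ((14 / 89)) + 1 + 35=27963 / 532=52.56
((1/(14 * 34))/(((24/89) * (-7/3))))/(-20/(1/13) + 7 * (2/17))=89/6908608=0.00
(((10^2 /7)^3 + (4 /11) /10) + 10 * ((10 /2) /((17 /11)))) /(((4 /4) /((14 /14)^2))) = 945387412 /320705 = 2947.84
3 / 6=1 / 2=0.50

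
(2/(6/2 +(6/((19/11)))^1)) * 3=38/41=0.93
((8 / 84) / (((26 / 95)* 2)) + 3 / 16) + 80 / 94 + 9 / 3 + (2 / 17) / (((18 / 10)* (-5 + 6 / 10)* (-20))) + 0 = 485250121 / 115171056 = 4.21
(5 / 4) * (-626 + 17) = -3045 / 4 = -761.25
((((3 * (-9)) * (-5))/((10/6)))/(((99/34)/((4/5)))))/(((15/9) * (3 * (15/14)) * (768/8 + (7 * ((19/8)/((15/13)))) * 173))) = 0.00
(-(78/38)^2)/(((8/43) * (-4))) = 65403/11552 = 5.66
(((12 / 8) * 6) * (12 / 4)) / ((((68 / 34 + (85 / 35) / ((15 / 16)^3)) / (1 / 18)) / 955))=67685625 / 233764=289.55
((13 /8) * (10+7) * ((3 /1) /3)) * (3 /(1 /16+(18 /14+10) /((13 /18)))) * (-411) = -49593726 /22843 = -2171.07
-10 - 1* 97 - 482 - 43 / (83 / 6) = -49145 / 83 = -592.11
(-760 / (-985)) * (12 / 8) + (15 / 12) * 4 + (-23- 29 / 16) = -58801 / 3152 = -18.66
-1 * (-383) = 383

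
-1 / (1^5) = -1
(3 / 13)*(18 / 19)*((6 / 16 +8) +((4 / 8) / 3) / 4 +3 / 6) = 963 / 494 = 1.95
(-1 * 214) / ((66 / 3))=-107 / 11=-9.73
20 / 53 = 0.38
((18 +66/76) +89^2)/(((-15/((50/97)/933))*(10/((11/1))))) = -3318865/10317114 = -0.32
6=6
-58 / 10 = -29 / 5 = -5.80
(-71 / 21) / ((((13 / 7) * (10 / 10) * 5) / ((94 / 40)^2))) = -156839 / 78000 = -2.01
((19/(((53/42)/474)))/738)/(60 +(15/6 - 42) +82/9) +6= 7327506/1158209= 6.33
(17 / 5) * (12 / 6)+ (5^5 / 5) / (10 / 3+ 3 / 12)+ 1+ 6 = 188.22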